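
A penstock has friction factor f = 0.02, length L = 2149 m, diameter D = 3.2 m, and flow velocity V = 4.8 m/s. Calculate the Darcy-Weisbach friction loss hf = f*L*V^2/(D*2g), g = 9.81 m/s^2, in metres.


hf = 0.02 * 2149 * 4.8^2 / (3.2 * 2 * 9.81) = 15.7725 m


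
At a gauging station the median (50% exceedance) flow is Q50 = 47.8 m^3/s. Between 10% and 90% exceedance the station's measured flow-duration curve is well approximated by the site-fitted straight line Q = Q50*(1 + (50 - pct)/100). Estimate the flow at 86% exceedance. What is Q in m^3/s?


Q = 47.8 * (1 + (50 - 86)/100) = 30.5920 m^3/s


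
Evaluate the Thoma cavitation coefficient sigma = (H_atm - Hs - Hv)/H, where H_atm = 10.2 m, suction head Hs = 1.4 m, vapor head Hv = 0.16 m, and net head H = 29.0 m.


sigma = (10.2 - 1.4 - 0.16) / 29.0 = 0.2979


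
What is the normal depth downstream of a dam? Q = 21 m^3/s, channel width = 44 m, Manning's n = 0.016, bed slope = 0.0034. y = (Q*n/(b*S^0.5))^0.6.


y = (21 * 0.016 / (44 * 0.0034^0.5))^0.6 = 0.2953 m


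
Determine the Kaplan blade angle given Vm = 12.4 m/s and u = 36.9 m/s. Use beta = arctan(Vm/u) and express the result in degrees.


beta = arctan(12.4 / 36.9) = 18.5746 degrees


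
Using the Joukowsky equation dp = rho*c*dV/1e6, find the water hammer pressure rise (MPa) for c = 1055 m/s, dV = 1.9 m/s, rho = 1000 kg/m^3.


dp = 1000 * 1055 * 1.9 / 1e6 = 2.0045 MPa


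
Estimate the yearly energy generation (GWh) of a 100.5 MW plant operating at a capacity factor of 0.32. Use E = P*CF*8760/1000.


E = 100.5 * 0.32 * 8760 / 1000 = 281.7216 GWh


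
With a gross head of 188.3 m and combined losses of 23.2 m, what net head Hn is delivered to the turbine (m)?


Hn = 188.3 - 23.2 = 165.1000 m


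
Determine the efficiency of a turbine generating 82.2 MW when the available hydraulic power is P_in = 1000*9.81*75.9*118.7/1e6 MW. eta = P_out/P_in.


P_in = 1000 * 9.81 * 75.9 * 118.7 / 1e6 = 88.3815 MW
eta = 82.2 / 88.3815 = 0.9301


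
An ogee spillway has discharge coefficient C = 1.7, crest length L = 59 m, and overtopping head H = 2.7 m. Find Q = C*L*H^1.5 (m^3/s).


Q = 1.7 * 59 * 2.7^1.5 = 444.9862 m^3/s


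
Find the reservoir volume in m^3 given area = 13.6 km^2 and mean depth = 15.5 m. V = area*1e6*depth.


V = 13.6 * 1e6 * 15.5 = 2.1080e+08 m^3


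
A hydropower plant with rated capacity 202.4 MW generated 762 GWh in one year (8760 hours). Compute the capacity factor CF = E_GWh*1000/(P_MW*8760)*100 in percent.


CF = 762 * 1000 / (202.4 * 8760) * 100 = 42.9774 %


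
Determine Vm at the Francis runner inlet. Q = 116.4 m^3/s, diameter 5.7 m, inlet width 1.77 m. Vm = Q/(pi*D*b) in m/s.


Vm = 116.4 / (pi * 5.7 * 1.77) = 3.6724 m/s


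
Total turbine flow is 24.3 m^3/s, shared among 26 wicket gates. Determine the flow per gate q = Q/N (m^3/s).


q = 24.3 / 26 = 0.9346 m^3/s


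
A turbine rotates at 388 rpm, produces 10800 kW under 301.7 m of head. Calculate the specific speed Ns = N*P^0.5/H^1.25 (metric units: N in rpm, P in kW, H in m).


Ns = 388 * 10800^0.5 / 301.7^1.25 = 32.0682


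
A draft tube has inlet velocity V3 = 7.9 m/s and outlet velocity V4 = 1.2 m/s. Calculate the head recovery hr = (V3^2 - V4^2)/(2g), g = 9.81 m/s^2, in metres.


hr = (7.9^2 - 1.2^2) / (2*9.81) = 3.1075 m


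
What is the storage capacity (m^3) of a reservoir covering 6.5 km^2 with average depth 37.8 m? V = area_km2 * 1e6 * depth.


V = 6.5 * 1e6 * 37.8 = 2.4570e+08 m^3


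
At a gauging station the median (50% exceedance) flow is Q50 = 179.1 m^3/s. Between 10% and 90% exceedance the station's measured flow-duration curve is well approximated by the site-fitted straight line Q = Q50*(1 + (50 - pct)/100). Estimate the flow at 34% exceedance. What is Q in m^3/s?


Q = 179.1 * (1 + (50 - 34)/100) = 207.7560 m^3/s


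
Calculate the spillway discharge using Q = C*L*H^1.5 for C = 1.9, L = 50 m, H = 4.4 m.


Q = 1.9 * 50 * 4.4^1.5 = 876.8042 m^3/s


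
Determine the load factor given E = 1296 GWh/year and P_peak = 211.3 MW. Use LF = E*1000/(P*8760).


LF = 1296 * 1000 / (211.3 * 8760) = 0.7002


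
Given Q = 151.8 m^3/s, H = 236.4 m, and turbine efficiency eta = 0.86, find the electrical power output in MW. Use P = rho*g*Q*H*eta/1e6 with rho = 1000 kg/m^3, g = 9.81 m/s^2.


P = 1000 * 9.81 * 151.8 * 236.4 * 0.86 / 1e6 = 302.7518 MW


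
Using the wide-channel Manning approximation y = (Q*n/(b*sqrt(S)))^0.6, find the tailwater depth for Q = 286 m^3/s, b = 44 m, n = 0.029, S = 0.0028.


y = (286 * 0.029 / (44 * 0.0028^0.5))^0.6 = 2.1431 m


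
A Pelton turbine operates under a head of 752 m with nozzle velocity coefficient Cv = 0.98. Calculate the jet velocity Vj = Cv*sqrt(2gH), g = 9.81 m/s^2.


Vj = 0.98 * sqrt(2*9.81*752) = 119.0377 m/s


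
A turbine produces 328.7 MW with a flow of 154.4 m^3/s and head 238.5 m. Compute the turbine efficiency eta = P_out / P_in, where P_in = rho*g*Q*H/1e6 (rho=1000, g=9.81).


P_in = 1000 * 9.81 * 154.4 * 238.5 / 1e6 = 361.2474 MW
eta = 328.7 / 361.2474 = 0.9099


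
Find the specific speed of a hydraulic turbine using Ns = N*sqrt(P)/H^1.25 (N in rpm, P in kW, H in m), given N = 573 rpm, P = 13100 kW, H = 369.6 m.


Ns = 573 * 13100^0.5 / 369.6^1.25 = 40.4693


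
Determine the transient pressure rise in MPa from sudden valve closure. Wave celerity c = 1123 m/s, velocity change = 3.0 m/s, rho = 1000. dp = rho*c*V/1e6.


dp = 1000 * 1123 * 3.0 / 1e6 = 3.3690 MPa


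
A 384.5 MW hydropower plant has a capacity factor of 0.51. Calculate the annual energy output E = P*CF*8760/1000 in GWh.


E = 384.5 * 0.51 * 8760 / 1000 = 1717.7922 GWh


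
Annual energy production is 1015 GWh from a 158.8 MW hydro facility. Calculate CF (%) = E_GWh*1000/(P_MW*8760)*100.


CF = 1015 * 1000 / (158.8 * 8760) * 100 = 72.9645 %


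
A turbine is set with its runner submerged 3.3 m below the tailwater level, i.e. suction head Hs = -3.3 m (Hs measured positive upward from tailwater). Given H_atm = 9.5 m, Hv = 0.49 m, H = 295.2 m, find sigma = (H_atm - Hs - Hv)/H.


sigma = (9.5 - (-3.3) - 0.49) / 295.2 = 0.0417


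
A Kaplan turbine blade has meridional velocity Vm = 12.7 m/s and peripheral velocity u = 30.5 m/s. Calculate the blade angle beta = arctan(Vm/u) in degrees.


beta = arctan(12.7 / 30.5) = 22.6065 degrees


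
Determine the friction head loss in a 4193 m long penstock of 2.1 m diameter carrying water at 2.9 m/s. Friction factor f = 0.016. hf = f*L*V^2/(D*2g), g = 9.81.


hf = 0.016 * 4193 * 2.9^2 / (2.1 * 2 * 9.81) = 13.6938 m


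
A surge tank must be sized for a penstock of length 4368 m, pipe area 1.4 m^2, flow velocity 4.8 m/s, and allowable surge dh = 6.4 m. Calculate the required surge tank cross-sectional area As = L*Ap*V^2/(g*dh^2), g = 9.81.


As = 4368 * 1.4 * 4.8^2 / (9.81 * 6.4^2) = 350.6422 m^2


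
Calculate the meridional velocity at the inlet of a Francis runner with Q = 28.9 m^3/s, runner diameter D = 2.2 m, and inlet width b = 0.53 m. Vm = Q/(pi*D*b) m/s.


Vm = 28.9 / (pi * 2.2 * 0.53) = 7.8895 m/s


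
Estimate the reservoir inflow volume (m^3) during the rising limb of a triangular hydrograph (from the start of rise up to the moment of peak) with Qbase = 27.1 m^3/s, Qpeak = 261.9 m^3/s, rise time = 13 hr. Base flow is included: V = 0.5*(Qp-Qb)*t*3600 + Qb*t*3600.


V = 0.5*(261.9 - 27.1)*13*3600 + 27.1*13*3600 = 6.7626e+06 m^3


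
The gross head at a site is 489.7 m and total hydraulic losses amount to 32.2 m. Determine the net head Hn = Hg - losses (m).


Hn = 489.7 - 32.2 = 457.5000 m


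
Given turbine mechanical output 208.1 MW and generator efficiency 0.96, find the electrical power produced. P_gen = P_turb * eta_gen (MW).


P_gen = 208.1 * 0.96 = 199.7760 MW


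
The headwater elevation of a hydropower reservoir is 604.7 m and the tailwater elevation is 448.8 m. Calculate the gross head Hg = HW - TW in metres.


Hg = 604.7 - 448.8 = 155.9000 m


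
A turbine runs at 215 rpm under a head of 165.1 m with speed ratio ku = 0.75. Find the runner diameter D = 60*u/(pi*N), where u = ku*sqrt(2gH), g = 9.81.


u = 0.75 * sqrt(2*9.81*165.1) = 42.6859 m/s
D = 60 * 42.6859 / (pi * 215) = 3.7918 m


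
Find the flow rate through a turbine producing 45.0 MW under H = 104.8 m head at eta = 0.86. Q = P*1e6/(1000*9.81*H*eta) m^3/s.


Q = 45.0 * 1e6 / (1000 * 9.81 * 104.8 * 0.86) = 50.8960 m^3/s


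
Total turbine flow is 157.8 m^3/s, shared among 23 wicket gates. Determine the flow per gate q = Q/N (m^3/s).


q = 157.8 / 23 = 6.8609 m^3/s


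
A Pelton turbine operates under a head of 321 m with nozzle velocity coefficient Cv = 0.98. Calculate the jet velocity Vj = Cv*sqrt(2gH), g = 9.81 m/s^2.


Vj = 0.98 * sqrt(2*9.81*321) = 77.7729 m/s


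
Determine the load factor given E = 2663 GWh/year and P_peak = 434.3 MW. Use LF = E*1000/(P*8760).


LF = 2663 * 1000 / (434.3 * 8760) = 0.7000


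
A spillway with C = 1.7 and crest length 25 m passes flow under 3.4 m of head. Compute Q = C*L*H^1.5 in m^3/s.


Q = 1.7 * 25 * 3.4^1.5 = 266.4448 m^3/s


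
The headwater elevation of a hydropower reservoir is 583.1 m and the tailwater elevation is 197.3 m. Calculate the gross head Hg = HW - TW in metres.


Hg = 583.1 - 197.3 = 385.8000 m


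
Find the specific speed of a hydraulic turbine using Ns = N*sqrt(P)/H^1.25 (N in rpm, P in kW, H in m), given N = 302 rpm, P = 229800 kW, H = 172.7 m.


Ns = 302 * 229800^0.5 / 172.7^1.25 = 231.2419


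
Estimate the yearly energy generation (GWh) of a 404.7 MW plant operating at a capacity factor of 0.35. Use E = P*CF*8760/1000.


E = 404.7 * 0.35 * 8760 / 1000 = 1240.8102 GWh


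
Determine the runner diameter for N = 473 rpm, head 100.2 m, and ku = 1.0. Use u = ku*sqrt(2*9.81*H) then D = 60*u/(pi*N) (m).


u = 1.0 * sqrt(2*9.81*100.2) = 44.3387 m/s
D = 60 * 44.3387 / (pi * 473) = 1.7903 m


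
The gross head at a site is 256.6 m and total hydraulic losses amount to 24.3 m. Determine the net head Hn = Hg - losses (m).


Hn = 256.6 - 24.3 = 232.3000 m


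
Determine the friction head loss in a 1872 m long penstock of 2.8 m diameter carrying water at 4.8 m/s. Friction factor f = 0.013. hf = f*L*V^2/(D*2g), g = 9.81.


hf = 0.013 * 1872 * 4.8^2 / (2.8 * 2 * 9.81) = 10.2064 m


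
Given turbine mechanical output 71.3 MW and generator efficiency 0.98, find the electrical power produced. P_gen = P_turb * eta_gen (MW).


P_gen = 71.3 * 0.98 = 69.8740 MW


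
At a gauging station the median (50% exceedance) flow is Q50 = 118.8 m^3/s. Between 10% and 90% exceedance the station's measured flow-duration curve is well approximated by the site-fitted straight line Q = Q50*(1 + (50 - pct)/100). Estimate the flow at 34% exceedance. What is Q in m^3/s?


Q = 118.8 * (1 + (50 - 34)/100) = 137.8080 m^3/s


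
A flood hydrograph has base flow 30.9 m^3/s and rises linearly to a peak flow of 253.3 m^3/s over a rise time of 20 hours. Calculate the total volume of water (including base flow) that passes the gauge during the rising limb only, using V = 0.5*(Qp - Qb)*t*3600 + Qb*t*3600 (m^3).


V = 0.5*(253.3 - 30.9)*20*3600 + 30.9*20*3600 = 1.0231e+07 m^3


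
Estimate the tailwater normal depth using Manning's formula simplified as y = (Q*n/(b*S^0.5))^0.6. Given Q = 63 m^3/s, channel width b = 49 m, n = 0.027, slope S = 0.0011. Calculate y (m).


y = (63 * 0.027 / (49 * 0.0011^0.5))^0.6 = 1.0277 m


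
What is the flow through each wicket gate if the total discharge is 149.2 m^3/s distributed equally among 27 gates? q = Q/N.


q = 149.2 / 27 = 5.5259 m^3/s


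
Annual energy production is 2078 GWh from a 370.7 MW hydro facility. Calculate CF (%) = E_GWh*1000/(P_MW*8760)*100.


CF = 2078 * 1000 / (370.7 * 8760) * 100 = 63.9910 %


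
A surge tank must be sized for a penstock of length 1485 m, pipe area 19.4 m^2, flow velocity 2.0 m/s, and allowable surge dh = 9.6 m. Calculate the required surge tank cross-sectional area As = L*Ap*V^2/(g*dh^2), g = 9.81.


As = 1485 * 19.4 * 2.0^2 / (9.81 * 9.6^2) = 127.4608 m^2


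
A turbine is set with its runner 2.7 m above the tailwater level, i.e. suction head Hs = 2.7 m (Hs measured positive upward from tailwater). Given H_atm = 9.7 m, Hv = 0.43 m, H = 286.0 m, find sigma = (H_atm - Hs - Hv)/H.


sigma = (9.7 - 2.7 - 0.43) / 286.0 = 0.0230


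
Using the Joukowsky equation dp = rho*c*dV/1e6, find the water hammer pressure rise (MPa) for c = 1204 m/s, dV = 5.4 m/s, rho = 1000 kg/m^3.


dp = 1000 * 1204 * 5.4 / 1e6 = 6.5016 MPa


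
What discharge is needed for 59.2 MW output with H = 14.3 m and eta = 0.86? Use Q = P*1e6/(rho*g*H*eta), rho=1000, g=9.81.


Q = 59.2 * 1e6 / (1000 * 9.81 * 14.3 * 0.86) = 490.7024 m^3/s


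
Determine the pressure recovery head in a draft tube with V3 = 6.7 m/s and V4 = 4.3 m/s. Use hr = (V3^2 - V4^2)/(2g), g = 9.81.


hr = (6.7^2 - 4.3^2) / (2*9.81) = 1.3456 m


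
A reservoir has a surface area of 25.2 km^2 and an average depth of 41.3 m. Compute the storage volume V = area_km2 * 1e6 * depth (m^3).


V = 25.2 * 1e6 * 41.3 = 1.0408e+09 m^3


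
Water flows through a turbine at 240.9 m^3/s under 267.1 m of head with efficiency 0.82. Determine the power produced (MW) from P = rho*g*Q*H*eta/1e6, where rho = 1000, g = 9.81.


P = 1000 * 9.81 * 240.9 * 267.1 * 0.82 / 1e6 = 517.5991 MW


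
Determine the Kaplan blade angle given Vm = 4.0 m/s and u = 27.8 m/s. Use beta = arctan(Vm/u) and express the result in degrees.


beta = arctan(4.0 / 27.8) = 8.1878 degrees


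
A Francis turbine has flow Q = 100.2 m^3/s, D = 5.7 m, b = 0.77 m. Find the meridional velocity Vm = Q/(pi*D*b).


Vm = 100.2 / (pi * 5.7 * 0.77) = 7.2670 m/s


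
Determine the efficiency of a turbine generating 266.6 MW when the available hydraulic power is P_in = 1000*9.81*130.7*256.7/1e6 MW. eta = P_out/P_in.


P_in = 1000 * 9.81 * 130.7 * 256.7 / 1e6 = 329.1323 MW
eta = 266.6 / 329.1323 = 0.8100


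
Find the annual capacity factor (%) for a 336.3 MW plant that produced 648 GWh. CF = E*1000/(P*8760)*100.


CF = 648 * 1000 / (336.3 * 8760) * 100 = 21.9960 %


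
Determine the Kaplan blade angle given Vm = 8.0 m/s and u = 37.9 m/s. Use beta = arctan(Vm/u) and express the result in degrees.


beta = arctan(8.0 / 37.9) = 11.9191 degrees


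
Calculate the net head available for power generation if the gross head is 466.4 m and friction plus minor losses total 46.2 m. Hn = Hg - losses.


Hn = 466.4 - 46.2 = 420.2000 m


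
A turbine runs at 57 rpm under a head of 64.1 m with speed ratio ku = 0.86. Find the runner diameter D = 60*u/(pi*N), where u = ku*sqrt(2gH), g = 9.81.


u = 0.86 * sqrt(2*9.81*64.1) = 30.4984 m/s
D = 60 * 30.4984 / (pi * 57) = 10.2189 m


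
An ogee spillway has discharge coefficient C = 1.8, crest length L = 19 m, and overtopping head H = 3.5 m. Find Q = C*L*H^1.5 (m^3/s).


Q = 1.8 * 19 * 3.5^1.5 = 223.9382 m^3/s


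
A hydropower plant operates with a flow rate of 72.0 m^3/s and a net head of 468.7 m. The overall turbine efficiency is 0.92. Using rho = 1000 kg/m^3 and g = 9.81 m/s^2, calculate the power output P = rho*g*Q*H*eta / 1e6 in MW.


P = 1000 * 9.81 * 72.0 * 468.7 * 0.92 / 1e6 = 304.5680 MW


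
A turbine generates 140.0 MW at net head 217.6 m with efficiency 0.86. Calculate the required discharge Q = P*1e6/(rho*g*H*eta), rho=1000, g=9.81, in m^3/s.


Q = 140.0 * 1e6 / (1000 * 9.81 * 217.6 * 0.86) = 76.2609 m^3/s


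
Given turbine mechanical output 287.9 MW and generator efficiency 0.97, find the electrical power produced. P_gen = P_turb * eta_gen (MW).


P_gen = 287.9 * 0.97 = 279.2630 MW


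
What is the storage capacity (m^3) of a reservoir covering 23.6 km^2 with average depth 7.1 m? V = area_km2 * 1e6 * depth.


V = 23.6 * 1e6 * 7.1 = 1.6756e+08 m^3


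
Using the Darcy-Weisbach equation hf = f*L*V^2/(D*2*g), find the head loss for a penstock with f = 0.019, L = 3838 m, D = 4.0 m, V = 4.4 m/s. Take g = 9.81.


hf = 0.019 * 3838 * 4.4^2 / (4.0 * 2 * 9.81) = 17.9889 m


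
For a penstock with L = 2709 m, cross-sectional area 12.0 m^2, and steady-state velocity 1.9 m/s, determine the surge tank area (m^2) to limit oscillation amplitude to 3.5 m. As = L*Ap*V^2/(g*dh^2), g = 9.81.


As = 2709 * 12.0 * 1.9^2 / (9.81 * 3.5^2) = 976.5452 m^2


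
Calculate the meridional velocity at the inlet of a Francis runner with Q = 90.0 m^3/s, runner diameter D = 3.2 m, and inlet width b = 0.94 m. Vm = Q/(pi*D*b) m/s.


Vm = 90.0 / (pi * 3.2 * 0.94) = 9.5239 m/s


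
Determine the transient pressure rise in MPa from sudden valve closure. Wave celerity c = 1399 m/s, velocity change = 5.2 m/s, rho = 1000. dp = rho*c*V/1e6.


dp = 1000 * 1399 * 5.2 / 1e6 = 7.2748 MPa


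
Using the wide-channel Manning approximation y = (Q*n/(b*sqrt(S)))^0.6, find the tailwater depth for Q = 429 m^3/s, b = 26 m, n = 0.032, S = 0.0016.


y = (429 * 0.032 / (26 * 0.0016^0.5))^0.6 = 4.7027 m


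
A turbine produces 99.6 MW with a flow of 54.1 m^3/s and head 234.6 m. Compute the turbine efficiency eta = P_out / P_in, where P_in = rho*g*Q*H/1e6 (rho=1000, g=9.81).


P_in = 1000 * 9.81 * 54.1 * 234.6 / 1e6 = 124.5071 MW
eta = 99.6 / 124.5071 = 0.8000


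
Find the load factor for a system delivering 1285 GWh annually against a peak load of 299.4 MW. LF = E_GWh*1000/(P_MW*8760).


LF = 1285 * 1000 / (299.4 * 8760) = 0.4899


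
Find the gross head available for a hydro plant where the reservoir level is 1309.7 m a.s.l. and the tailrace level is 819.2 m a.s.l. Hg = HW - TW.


Hg = 1309.7 - 819.2 = 490.5000 m


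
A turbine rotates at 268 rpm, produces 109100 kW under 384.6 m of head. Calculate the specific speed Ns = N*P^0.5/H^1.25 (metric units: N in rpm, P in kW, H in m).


Ns = 268 * 109100^0.5 / 384.6^1.25 = 51.9739


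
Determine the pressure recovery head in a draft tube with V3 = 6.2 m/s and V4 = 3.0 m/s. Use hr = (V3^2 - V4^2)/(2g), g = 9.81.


hr = (6.2^2 - 3.0^2) / (2*9.81) = 1.5005 m


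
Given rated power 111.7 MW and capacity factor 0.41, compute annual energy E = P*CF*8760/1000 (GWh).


E = 111.7 * 0.41 * 8760 / 1000 = 401.1817 GWh


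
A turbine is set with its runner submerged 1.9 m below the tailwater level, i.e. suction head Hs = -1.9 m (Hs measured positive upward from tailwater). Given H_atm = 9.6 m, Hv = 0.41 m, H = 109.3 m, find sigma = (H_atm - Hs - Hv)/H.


sigma = (9.6 - (-1.9) - 0.41) / 109.3 = 0.1015


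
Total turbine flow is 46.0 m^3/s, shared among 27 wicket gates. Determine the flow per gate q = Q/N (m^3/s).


q = 46.0 / 27 = 1.7037 m^3/s


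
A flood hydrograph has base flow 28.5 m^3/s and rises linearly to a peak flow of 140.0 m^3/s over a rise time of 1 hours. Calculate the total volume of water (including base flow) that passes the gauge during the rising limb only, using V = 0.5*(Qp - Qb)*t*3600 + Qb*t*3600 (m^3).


V = 0.5*(140.0 - 28.5)*1*3600 + 28.5*1*3600 = 303300.0000 m^3


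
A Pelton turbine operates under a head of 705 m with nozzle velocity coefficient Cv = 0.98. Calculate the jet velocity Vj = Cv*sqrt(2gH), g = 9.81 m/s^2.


Vj = 0.98 * sqrt(2*9.81*705) = 115.2577 m/s


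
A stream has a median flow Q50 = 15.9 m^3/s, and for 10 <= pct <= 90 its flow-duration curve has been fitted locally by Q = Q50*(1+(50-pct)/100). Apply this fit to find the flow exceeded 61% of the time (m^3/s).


Q = 15.9 * (1 + (50 - 61)/100) = 14.1510 m^3/s


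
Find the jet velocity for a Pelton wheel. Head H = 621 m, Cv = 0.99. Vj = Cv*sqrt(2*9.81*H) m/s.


Vj = 0.99 * sqrt(2*9.81*621) = 109.2774 m/s


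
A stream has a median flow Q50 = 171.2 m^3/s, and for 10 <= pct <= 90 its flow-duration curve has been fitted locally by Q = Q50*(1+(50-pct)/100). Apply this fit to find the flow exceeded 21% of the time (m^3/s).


Q = 171.2 * (1 + (50 - 21)/100) = 220.8480 m^3/s


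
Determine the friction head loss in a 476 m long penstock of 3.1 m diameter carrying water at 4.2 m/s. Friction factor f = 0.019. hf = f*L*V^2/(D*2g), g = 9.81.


hf = 0.019 * 476 * 4.2^2 / (3.1 * 2 * 9.81) = 2.6230 m


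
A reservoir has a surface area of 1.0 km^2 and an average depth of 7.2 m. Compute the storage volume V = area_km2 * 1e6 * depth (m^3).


V = 1.0 * 1e6 * 7.2 = 7.2000e+06 m^3


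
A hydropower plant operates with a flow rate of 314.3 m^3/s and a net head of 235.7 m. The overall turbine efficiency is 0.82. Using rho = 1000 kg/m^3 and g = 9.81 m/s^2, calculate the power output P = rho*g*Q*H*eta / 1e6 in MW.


P = 1000 * 9.81 * 314.3 * 235.7 * 0.82 / 1e6 = 595.9184 MW


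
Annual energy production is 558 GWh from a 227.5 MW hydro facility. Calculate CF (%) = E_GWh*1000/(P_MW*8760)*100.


CF = 558 * 1000 / (227.5 * 8760) * 100 = 27.9994 %


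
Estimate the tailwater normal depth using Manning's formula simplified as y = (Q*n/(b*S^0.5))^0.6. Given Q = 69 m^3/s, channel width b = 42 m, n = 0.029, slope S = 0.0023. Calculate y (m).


y = (69 * 0.029 / (42 * 0.0023^0.5))^0.6 = 0.9960 m


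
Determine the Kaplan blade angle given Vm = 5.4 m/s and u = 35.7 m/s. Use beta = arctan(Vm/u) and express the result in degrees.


beta = arctan(5.4 / 35.7) = 8.6014 degrees


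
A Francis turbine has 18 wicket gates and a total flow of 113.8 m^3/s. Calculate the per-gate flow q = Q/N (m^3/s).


q = 113.8 / 18 = 6.3222 m^3/s


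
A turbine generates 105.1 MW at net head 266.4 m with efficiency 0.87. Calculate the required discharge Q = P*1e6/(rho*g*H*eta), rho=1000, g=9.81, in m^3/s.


Q = 105.1 * 1e6 / (1000 * 9.81 * 266.4 * 0.87) = 46.2254 m^3/s


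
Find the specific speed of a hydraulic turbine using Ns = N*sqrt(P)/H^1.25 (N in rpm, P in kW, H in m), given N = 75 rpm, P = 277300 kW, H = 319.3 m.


Ns = 75 * 277300^0.5 / 319.3^1.25 = 29.2609


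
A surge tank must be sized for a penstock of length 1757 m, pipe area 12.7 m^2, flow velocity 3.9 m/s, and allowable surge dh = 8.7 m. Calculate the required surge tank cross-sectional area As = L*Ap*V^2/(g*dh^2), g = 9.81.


As = 1757 * 12.7 * 3.9^2 / (9.81 * 8.7^2) = 457.0852 m^2


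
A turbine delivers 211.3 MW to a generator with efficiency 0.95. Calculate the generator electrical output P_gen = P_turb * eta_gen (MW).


P_gen = 211.3 * 0.95 = 200.7350 MW


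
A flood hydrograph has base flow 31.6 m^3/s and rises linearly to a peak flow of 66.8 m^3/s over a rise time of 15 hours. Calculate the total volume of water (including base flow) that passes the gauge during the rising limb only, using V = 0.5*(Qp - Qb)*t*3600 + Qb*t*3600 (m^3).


V = 0.5*(66.8 - 31.6)*15*3600 + 31.6*15*3600 = 2.6568e+06 m^3


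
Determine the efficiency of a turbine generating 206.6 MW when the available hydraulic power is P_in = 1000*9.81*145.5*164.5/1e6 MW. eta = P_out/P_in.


P_in = 1000 * 9.81 * 145.5 * 164.5 / 1e6 = 234.7999 MW
eta = 206.6 / 234.7999 = 0.8799


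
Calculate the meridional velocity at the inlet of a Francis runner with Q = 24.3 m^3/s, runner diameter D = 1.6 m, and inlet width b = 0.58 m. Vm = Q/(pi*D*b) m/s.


Vm = 24.3 / (pi * 1.6 * 0.58) = 8.3351 m/s


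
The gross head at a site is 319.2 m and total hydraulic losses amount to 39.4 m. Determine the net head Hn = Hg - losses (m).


Hn = 319.2 - 39.4 = 279.8000 m


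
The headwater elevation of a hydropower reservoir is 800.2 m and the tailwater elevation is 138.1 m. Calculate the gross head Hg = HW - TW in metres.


Hg = 800.2 - 138.1 = 662.1000 m


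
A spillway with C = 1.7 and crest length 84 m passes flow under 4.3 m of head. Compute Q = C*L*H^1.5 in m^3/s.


Q = 1.7 * 84 * 4.3^1.5 = 1273.3004 m^3/s


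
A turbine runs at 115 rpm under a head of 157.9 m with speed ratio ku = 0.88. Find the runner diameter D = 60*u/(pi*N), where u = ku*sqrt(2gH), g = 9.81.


u = 0.88 * sqrt(2*9.81*157.9) = 48.9805 m/s
D = 60 * 48.9805 / (pi * 115) = 8.1344 m


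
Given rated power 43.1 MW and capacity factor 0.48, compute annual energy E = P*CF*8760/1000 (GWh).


E = 43.1 * 0.48 * 8760 / 1000 = 181.2269 GWh


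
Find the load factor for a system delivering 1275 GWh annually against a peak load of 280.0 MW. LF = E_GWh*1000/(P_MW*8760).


LF = 1275 * 1000 / (280.0 * 8760) = 0.5198


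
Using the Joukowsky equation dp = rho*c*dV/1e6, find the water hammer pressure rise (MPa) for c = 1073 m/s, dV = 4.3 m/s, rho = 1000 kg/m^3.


dp = 1000 * 1073 * 4.3 / 1e6 = 4.6139 MPa


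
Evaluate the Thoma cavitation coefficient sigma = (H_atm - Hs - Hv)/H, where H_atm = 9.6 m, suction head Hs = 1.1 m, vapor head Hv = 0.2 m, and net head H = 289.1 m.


sigma = (9.6 - 1.1 - 0.2) / 289.1 = 0.0287


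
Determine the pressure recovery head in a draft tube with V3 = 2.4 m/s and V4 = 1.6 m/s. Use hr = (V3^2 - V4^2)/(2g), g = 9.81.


hr = (2.4^2 - 1.6^2) / (2*9.81) = 0.1631 m


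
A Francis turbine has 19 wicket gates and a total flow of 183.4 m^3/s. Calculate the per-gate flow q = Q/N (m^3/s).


q = 183.4 / 19 = 9.6526 m^3/s


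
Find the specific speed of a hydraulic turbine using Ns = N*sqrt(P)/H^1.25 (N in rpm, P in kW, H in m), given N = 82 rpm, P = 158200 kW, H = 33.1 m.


Ns = 82 * 158200^0.5 / 33.1^1.25 = 410.8016


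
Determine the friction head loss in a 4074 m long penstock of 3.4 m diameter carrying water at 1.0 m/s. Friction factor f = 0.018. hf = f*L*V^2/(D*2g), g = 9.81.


hf = 0.018 * 4074 * 1.0^2 / (3.4 * 2 * 9.81) = 1.0993 m


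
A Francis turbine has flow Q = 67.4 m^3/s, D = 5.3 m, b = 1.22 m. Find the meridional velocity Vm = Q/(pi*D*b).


Vm = 67.4 / (pi * 5.3 * 1.22) = 3.3180 m/s


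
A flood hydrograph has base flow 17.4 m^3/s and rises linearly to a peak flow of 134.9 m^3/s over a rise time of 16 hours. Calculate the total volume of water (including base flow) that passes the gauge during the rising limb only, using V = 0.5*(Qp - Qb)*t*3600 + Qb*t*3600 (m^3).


V = 0.5*(134.9 - 17.4)*16*3600 + 17.4*16*3600 = 4.3862e+06 m^3


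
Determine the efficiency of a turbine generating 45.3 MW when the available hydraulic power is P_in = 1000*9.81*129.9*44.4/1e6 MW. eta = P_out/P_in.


P_in = 1000 * 9.81 * 129.9 * 44.4 / 1e6 = 56.5798 MW
eta = 45.3 / 56.5798 = 0.8006


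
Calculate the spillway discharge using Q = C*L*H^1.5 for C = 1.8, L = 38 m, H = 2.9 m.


Q = 1.8 * 38 * 2.9^1.5 = 337.7949 m^3/s


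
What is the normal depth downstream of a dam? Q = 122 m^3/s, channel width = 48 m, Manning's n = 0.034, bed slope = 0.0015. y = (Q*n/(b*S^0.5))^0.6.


y = (122 * 0.034 / (48 * 0.0015^0.5))^0.6 = 1.6186 m


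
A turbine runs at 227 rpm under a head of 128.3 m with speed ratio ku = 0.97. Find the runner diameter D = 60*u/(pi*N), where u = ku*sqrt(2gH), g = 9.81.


u = 0.97 * sqrt(2*9.81*128.3) = 48.6670 m/s
D = 60 * 48.6670 / (pi * 227) = 4.0946 m


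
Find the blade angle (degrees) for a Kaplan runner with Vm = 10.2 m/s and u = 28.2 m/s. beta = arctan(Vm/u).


beta = arctan(10.2 / 28.2) = 19.8852 degrees


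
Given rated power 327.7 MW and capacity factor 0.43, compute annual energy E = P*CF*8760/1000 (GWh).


E = 327.7 * 0.43 * 8760 / 1000 = 1234.3804 GWh


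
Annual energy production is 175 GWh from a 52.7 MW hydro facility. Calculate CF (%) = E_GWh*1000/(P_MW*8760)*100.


CF = 175 * 1000 / (52.7 * 8760) * 100 = 37.9073 %


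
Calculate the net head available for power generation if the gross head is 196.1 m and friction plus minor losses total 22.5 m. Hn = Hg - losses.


Hn = 196.1 - 22.5 = 173.6000 m


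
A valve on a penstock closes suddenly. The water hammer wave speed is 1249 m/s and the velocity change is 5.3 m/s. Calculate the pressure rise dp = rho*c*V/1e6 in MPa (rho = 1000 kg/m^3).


dp = 1000 * 1249 * 5.3 / 1e6 = 6.6197 MPa


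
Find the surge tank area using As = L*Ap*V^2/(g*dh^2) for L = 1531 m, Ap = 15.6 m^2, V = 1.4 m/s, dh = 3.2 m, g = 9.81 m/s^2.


As = 1531 * 15.6 * 1.4^2 / (9.81 * 3.2^2) = 466.0011 m^2


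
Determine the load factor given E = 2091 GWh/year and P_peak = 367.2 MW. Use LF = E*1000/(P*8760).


LF = 2091 * 1000 / (367.2 * 8760) = 0.6501


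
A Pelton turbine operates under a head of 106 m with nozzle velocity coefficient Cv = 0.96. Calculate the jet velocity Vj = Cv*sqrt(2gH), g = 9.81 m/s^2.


Vj = 0.96 * sqrt(2*9.81*106) = 43.7798 m/s


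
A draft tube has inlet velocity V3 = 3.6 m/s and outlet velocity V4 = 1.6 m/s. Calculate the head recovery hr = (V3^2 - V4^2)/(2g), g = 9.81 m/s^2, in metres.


hr = (3.6^2 - 1.6^2) / (2*9.81) = 0.5301 m


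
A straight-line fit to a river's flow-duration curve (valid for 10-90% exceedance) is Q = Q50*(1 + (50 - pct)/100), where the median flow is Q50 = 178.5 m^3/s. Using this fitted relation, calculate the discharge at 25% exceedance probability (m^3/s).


Q = 178.5 * (1 + (50 - 25)/100) = 223.1250 m^3/s


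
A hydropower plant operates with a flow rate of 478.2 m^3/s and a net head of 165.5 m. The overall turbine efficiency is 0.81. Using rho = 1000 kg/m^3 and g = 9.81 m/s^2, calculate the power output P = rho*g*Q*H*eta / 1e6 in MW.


P = 1000 * 9.81 * 478.2 * 165.5 * 0.81 / 1e6 = 628.8710 MW


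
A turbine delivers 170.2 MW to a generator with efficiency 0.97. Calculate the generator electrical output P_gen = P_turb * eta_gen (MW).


P_gen = 170.2 * 0.97 = 165.0940 MW


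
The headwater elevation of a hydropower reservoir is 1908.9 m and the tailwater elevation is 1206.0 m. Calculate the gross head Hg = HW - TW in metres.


Hg = 1908.9 - 1206.0 = 702.9000 m


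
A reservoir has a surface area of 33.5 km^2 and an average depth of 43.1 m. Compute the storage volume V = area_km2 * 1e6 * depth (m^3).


V = 33.5 * 1e6 * 43.1 = 1.4438e+09 m^3


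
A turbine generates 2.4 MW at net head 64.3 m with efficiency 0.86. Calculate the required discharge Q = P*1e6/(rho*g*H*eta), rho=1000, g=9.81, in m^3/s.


Q = 2.4 * 1e6 / (1000 * 9.81 * 64.3 * 0.86) = 4.4242 m^3/s


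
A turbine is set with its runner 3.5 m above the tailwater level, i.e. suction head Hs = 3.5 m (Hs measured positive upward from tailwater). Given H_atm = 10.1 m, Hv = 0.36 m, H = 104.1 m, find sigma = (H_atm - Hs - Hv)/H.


sigma = (10.1 - 3.5 - 0.36) / 104.1 = 0.0599


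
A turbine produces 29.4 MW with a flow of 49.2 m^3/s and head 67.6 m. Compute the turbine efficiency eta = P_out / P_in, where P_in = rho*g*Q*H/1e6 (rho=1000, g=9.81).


P_in = 1000 * 9.81 * 49.2 * 67.6 / 1e6 = 32.6273 MW
eta = 29.4 / 32.6273 = 0.9011


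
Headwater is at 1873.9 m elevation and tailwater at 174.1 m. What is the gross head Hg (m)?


Hg = 1873.9 - 174.1 = 1699.8000 m


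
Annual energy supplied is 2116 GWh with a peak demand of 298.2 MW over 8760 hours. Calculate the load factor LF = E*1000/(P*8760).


LF = 2116 * 1000 / (298.2 * 8760) = 0.8100


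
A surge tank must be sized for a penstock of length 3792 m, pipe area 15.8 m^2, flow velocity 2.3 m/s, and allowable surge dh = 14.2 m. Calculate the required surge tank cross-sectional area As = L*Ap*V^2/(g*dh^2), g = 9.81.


As = 3792 * 15.8 * 2.3^2 / (9.81 * 14.2^2) = 160.2269 m^2


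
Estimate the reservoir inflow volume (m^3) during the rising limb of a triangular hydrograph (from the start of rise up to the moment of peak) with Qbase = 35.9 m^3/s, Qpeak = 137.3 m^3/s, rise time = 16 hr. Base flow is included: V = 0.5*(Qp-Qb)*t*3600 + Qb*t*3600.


V = 0.5*(137.3 - 35.9)*16*3600 + 35.9*16*3600 = 4.9882e+06 m^3


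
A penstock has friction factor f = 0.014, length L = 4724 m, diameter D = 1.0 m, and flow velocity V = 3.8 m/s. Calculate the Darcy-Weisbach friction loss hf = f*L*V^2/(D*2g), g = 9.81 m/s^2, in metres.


hf = 0.014 * 4724 * 3.8^2 / (1.0 * 2 * 9.81) = 48.6750 m


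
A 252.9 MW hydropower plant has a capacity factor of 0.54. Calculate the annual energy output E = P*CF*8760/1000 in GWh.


E = 252.9 * 0.54 * 8760 / 1000 = 1196.3182 GWh


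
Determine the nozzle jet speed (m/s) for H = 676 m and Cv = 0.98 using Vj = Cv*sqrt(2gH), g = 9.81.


Vj = 0.98 * sqrt(2*9.81*676) = 112.8623 m/s


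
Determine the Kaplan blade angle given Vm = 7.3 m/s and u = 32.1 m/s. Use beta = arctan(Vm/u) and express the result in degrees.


beta = arctan(7.3 / 32.1) = 12.8120 degrees


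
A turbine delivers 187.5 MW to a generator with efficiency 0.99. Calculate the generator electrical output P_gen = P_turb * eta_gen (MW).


P_gen = 187.5 * 0.99 = 185.6250 MW


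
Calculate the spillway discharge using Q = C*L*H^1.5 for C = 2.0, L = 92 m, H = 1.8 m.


Q = 2.0 * 92 * 1.8^1.5 = 444.3514 m^3/s


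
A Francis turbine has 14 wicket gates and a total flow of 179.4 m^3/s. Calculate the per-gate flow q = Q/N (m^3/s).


q = 179.4 / 14 = 12.8143 m^3/s


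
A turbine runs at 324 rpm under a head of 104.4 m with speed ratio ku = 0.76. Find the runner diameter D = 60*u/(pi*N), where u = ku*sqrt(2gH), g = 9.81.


u = 0.76 * sqrt(2*9.81*104.4) = 34.3964 m/s
D = 60 * 34.3964 / (pi * 324) = 2.0275 m


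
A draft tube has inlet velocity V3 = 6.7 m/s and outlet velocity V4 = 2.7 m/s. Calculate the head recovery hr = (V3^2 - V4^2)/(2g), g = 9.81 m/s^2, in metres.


hr = (6.7^2 - 2.7^2) / (2*9.81) = 1.9164 m


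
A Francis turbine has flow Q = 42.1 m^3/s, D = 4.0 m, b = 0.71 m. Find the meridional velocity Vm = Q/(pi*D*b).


Vm = 42.1 / (pi * 4.0 * 0.71) = 4.7186 m/s


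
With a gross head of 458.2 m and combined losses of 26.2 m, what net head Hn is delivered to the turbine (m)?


Hn = 458.2 - 26.2 = 432.0000 m


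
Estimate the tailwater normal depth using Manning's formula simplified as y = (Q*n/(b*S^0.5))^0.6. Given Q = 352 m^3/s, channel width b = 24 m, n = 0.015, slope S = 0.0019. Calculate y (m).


y = (352 * 0.015 / (24 * 0.0019^0.5))^0.6 = 2.6414 m


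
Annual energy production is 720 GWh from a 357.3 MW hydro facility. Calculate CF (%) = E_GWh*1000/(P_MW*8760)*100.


CF = 720 * 1000 / (357.3 * 8760) * 100 = 23.0036 %


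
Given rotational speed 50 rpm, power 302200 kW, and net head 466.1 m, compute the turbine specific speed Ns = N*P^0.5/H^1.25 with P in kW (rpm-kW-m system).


Ns = 50 * 302200^0.5 / 466.1^1.25 = 12.6917


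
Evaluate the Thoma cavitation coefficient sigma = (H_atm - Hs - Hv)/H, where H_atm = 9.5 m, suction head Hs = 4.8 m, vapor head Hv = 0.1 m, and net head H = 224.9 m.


sigma = (9.5 - 4.8 - 0.1) / 224.9 = 0.0205


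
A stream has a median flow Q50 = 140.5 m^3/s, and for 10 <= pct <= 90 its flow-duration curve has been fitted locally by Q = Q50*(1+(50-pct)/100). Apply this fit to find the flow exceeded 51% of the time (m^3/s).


Q = 140.5 * (1 + (50 - 51)/100) = 139.0950 m^3/s


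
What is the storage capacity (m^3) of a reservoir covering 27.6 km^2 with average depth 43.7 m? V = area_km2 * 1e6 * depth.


V = 27.6 * 1e6 * 43.7 = 1.2061e+09 m^3


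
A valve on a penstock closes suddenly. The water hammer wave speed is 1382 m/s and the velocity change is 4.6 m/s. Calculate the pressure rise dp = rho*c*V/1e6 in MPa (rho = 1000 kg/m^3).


dp = 1000 * 1382 * 4.6 / 1e6 = 6.3572 MPa


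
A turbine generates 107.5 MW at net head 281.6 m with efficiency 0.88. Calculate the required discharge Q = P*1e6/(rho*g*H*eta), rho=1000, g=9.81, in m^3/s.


Q = 107.5 * 1e6 / (1000 * 9.81 * 281.6 * 0.88) = 44.2205 m^3/s


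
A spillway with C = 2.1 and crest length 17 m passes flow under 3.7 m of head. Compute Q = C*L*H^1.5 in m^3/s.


Q = 2.1 * 17 * 3.7^1.5 = 254.0802 m^3/s


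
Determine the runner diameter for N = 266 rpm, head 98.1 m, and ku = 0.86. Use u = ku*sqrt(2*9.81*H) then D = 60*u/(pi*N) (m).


u = 0.86 * sqrt(2*9.81*98.1) = 37.7296 m/s
D = 60 * 37.7296 / (pi * 266) = 2.7090 m


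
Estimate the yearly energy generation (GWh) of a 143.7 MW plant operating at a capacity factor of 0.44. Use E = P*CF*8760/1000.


E = 143.7 * 0.44 * 8760 / 1000 = 553.8773 GWh


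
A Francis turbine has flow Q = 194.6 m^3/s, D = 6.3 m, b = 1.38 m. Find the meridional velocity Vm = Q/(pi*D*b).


Vm = 194.6 / (pi * 6.3 * 1.38) = 7.1248 m/s


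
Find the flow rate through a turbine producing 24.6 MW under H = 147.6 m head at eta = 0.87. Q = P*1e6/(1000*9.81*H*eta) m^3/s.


Q = 24.6 * 1e6 / (1000 * 9.81 * 147.6 * 0.87) = 19.5281 m^3/s


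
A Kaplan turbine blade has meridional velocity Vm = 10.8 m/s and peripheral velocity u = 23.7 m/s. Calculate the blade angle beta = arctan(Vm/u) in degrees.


beta = arctan(10.8 / 23.7) = 24.4986 degrees


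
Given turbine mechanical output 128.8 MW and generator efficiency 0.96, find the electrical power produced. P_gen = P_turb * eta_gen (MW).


P_gen = 128.8 * 0.96 = 123.6480 MW


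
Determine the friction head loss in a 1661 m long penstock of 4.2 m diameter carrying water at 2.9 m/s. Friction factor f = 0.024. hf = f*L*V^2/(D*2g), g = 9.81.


hf = 0.024 * 1661 * 2.9^2 / (4.2 * 2 * 9.81) = 4.0684 m


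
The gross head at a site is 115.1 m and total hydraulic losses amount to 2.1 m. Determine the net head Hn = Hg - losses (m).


Hn = 115.1 - 2.1 = 113.0000 m


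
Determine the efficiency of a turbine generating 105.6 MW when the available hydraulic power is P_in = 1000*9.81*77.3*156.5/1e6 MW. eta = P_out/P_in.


P_in = 1000 * 9.81 * 77.3 * 156.5 / 1e6 = 118.6760 MW
eta = 105.6 / 118.6760 = 0.8898


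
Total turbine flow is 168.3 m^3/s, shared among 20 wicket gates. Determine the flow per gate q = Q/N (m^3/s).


q = 168.3 / 20 = 8.4150 m^3/s


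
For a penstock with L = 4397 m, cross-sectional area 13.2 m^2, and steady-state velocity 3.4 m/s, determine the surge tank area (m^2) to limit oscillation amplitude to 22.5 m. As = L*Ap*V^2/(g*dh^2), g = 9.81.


As = 4397 * 13.2 * 3.4^2 / (9.81 * 22.5^2) = 135.0996 m^2


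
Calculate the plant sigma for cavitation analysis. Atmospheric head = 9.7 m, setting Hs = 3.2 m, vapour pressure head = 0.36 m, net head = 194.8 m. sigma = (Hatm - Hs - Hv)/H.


sigma = (9.7 - 3.2 - 0.36) / 194.8 = 0.0315


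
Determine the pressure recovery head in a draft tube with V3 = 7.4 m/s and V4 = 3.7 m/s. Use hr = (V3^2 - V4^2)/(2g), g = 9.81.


hr = (7.4^2 - 3.7^2) / (2*9.81) = 2.0933 m


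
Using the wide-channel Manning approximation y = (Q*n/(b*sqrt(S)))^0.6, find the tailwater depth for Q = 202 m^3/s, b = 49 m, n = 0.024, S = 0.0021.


y = (202 * 0.024 / (49 * 0.0021^0.5))^0.6 = 1.5869 m


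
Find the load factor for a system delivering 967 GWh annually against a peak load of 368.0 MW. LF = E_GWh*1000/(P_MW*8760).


LF = 967 * 1000 / (368.0 * 8760) = 0.3000


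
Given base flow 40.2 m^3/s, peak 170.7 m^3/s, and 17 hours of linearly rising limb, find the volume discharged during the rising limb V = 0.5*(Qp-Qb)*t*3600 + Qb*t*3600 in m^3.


V = 0.5*(170.7 - 40.2)*17*3600 + 40.2*17*3600 = 6.4535e+06 m^3


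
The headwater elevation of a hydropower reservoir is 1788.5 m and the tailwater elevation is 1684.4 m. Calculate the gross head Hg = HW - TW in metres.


Hg = 1788.5 - 1684.4 = 104.1000 m


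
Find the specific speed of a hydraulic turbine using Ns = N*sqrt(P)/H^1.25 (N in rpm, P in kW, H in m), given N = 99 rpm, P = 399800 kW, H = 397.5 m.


Ns = 99 * 399800^0.5 / 397.5^1.25 = 35.2684


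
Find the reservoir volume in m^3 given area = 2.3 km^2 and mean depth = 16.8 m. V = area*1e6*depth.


V = 2.3 * 1e6 * 16.8 = 3.8640e+07 m^3


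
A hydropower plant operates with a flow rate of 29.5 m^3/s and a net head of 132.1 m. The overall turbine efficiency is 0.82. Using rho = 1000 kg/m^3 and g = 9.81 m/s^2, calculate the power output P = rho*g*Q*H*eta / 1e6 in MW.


P = 1000 * 9.81 * 29.5 * 132.1 * 0.82 / 1e6 = 31.3478 MW
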